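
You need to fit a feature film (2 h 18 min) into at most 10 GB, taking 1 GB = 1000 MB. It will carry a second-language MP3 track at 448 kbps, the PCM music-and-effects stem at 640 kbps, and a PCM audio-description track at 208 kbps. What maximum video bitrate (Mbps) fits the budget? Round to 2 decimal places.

Budget: 10 GB = 80000.0 Mb.
2 h 18 min = 138 min = 8280 s
Total bitrate budget: 80000.0 Mb / 8280 s = 9.662 Mbps.
Audio total: 448 + 640 + 208 = 1296 kbps = 1.296 Mbps.
Video: 9.662 − 1.296 = 8.366 Mbps.

8.37 Mbps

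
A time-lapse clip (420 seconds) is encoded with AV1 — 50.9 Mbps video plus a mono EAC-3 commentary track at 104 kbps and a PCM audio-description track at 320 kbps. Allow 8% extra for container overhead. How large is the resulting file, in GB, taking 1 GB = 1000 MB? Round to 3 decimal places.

2.910 GB

Audio total: 104 + 320 = 424 kbps = 0.424 Mbps.
Total bitrate: 50.9 + 0.424 = 51.324 Mbps.
Stream data: 51.324 Mbps × 420 s = 21556.1 Mb.
With 8% container overhead: ×1.08.
23,281 Mb ÷ 8 = 2,910 MB → 2.910 GB.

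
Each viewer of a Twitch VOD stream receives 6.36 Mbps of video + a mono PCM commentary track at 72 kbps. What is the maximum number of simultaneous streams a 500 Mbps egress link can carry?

Audio: 72 kbps = 0.072 Mbps.
Per-viewer media rate: 6.432 Mbps.
500 Mbps = 500.0 Mbps; 500.0 / 6.432 = 77.74 → 77 viewers.

77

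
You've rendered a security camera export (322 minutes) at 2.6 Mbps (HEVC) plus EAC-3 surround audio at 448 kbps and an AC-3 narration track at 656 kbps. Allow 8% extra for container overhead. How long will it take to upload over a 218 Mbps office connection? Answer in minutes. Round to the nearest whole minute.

322 min = 19320 s
Audio total: 448 + 656 = 1104 kbps = 1.104 Mbps.
Total bitrate: 3.704 Mbps.
File: 3.704 Mbps × 19320 s = 71561.3 Mb.
With 8% container overhead: ×1.08. → 77286.2 Mb.
At 218 Mbps: 77286.2 / 218 = 354.5 s ≈ 5.91 minutes.

6 minutes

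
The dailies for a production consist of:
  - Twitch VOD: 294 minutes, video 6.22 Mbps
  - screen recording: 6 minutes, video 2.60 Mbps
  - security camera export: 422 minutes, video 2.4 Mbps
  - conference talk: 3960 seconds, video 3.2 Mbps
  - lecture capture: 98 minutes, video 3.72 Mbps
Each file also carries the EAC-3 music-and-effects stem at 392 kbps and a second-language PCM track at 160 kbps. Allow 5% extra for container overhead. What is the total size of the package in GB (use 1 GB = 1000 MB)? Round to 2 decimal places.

30.89 GB

Audio total: 392 + 160 = 552 kbps = 0.552 Mbps.
Twitch VOD: 6.772 Mbps × 17640 s × 1.05 = 125431.0 Mb
screen recording: 3.152 Mbps × 360 s × 1.05 = 1191.5 Mb
security camera export: 2.952 Mbps × 25320 s × 1.05 = 78481.9 Mb
conference talk: 3.752 Mbps × 3960 s × 1.05 = 15600.8 Mb
lecture capture: 4.272 Mbps × 5880 s × 1.05 = 26375.3 Mb
Total: 247080.5 Mb = 30885.1 MB.
= 30.89 GB.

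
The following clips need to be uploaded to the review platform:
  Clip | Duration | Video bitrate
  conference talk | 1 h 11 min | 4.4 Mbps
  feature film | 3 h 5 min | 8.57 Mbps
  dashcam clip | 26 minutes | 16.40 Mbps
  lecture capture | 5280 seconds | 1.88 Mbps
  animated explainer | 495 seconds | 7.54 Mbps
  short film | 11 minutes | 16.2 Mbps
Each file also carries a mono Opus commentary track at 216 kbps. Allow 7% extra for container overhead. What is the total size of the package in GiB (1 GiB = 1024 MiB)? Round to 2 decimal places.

Audio: 216 kbps = 0.216 Mbps.
conference talk: 4.616 Mbps × 4260 s × 1.07 = 21040.7 Mb
feature film: 8.786 Mbps × 11100 s × 1.07 = 104351.3 Mb
dashcam clip: 16.616 Mbps × 1560 s × 1.07 = 27735.4 Mb
lecture capture: 2.096 Mbps × 5280 s × 1.07 = 11841.6 Mb
animated explainer: 7.756 Mbps × 495 s × 1.07 = 4108.0 Mb
short film: 16.416 Mbps × 660 s × 1.07 = 11593.0 Mb
Total: 180669.9 Mb = 22583.7 MB.
= 21.03 GiB.

21.03 GiB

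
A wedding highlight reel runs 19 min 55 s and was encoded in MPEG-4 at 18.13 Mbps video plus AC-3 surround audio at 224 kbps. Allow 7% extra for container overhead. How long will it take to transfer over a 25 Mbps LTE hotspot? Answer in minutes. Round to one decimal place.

19 min 55 s = 1195 s
Audio: 224 kbps = 0.224 Mbps.
Total bitrate: 18.354 Mbps.
File: 18.354 Mbps × 1195 s = 21933.0 Mb.
With 7% container overhead: ×1.07. → 23468.3 Mb.
At 25 Mbps: 23468.3 / 25 = 938.7 s ≈ 15.6 minutes.

15.6 minutes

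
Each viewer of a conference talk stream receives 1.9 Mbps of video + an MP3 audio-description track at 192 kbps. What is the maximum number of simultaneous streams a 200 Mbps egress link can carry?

95

Audio: 192 kbps = 0.192 Mbps.
Per-viewer media rate: 2.092 Mbps.
200 Mbps = 200.0 Mbps; 200.0 / 2.092 = 95.60 → 95 viewers.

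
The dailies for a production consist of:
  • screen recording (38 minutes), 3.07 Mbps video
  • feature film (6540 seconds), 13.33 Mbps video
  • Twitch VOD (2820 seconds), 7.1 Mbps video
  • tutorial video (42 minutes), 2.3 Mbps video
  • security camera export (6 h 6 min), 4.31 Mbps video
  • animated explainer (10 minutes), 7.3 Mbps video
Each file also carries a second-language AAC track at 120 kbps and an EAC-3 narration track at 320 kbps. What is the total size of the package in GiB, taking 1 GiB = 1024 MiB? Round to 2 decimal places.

Audio total: 120 + 320 = 440 kbps = 0.440 Mbps.
screen recording: 3.510 Mbps × 2280 s = 8002.8 Mb
feature film: 13.770 Mbps × 6540 s = 90055.8 Mb
Twitch VOD: 7.540 Mbps × 2820 s = 21262.8 Mb
tutorial video: 2.740 Mbps × 2520 s = 6904.8 Mb
security camera export: 4.750 Mbps × 21960 s = 104310.0 Mb
animated explainer: 7.740 Mbps × 600 s = 4644.0 Mb
Total: 235180.2 Mb = 29397.5 MB.
= 27.38 GiB.

27.38 GiB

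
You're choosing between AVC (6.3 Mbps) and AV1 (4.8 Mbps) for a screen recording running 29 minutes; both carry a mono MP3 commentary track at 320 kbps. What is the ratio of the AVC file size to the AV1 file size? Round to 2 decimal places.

29 min = 1740 s
Audio: 320 kbps = 0.320 Mbps.
AVC: 6.620 Mbps × 1740 s = 11518.8 Mb = 1.341 GiB.
AV1: 5.120 Mbps × 1740 s = 8908.8 Mb = 1.037 GiB.
Ratio: 1.341 / 1.037 = 1.293.

1.29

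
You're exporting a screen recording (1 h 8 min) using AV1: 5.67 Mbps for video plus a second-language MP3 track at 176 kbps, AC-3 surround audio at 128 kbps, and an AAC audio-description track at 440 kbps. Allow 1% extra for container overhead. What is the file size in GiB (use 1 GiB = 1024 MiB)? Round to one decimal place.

3.1 GiB

1 h 8 min = 68 min = 4080 s
Audio total: 176 + 128 + 440 = 744 kbps = 0.744 Mbps.
Total bitrate: 5.67 + 0.744 = 6.414 Mbps.
Stream data: 6.414 Mbps × 4080 s = 26169.1 Mb.
With 1% container overhead: ×1.01.
26,431 Mb = 3,303,851,400 bytes ÷ 1,073,741,824 = 3.077 GiB.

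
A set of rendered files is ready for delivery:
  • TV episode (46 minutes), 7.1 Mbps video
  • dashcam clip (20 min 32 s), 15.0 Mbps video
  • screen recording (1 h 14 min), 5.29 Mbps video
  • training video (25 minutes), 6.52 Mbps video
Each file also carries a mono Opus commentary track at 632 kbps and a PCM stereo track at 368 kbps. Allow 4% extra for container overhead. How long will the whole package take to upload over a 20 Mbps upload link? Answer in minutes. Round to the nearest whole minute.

Audio total: 632 + 368 = 1000 kbps = 1.000 Mbps.
TV episode: 8.100 Mbps × 2760 s × 1.04 = 23250.2 Mb
dashcam clip: 16.000 Mbps × 1232 s × 1.04 = 20500.5 Mb
screen recording: 6.290 Mbps × 4440 s × 1.04 = 29044.7 Mb
training video: 7.520 Mbps × 1500 s × 1.04 = 11731.2 Mb
Total: 84526.6 Mb = 10565.8 MB.
At 20 Mbps: 84526.6 / 20 = 4226 s ≈ 70.4 minutes.

70 minutes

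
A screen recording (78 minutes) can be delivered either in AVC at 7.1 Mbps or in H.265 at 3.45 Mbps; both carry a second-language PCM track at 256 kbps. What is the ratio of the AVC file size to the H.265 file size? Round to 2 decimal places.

78 min = 4680 s
Audio: 256 kbps = 0.256 Mbps.
AVC: 7.356 Mbps × 4680 s = 34426.1 Mb = 4.303 GB.
H.265: 3.706 Mbps × 4680 s = 17344.1 Mb = 2.168 GB.
Ratio: 4.303 / 2.168 = 1.985.

1.98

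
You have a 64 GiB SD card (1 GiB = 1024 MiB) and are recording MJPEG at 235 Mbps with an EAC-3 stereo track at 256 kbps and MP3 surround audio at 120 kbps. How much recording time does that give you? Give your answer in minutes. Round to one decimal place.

38.9 minutes

Audio total: 256 + 120 = 376 kbps = 0.376 Mbps.
Total bitrate: 235 + 0.376 = 235.376 Mbps.
Capacity: 64 GiB = 549,756 Mb.
Recording time: 549,756 / 235.376 = 2,336 s ≈ 38.9 minutes.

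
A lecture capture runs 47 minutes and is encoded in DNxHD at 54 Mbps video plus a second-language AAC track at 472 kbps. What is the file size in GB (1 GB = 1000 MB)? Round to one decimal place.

19.2 GB

47 min = 2820 s
Audio: 472 kbps = 0.472 Mbps.
Total bitrate: 54 + 0.472 = 54.472 Mbps.
Stream data: 54.472 Mbps × 2820 s = 153611.0 Mb.
153,611 Mb ÷ 8 = 19,201 MB → 19.20 GB.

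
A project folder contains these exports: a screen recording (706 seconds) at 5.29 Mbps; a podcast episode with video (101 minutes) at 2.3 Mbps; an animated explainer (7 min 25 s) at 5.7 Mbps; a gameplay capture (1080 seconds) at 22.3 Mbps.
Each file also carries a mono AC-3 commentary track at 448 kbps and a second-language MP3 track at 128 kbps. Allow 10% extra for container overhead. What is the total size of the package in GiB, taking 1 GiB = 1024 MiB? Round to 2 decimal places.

6.28 GiB

Audio total: 448 + 128 = 576 kbps = 0.576 Mbps.
screen recording: 5.866 Mbps × 706 s × 1.10 = 4555.5 Mb
podcast episode with video: 2.876 Mbps × 6060 s × 1.10 = 19171.4 Mb
animated explainer: 6.276 Mbps × 445 s × 1.10 = 3072.1 Mb
gameplay capture: 22.876 Mbps × 1080 s × 1.10 = 27176.7 Mb
Total: 53975.7 Mb = 6747.0 MB.
= 6.284 GiB.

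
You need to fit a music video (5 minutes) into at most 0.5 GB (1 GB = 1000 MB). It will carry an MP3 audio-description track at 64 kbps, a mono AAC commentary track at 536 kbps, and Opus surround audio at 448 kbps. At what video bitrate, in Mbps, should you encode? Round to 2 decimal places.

12.29 Mbps

Budget: 0.5 GB = 4000.0 Mb.
5 min = 300 s
Total bitrate budget: 4000.0 Mb / 300 s = 13.333 Mbps.
Audio total: 64 + 536 + 448 = 1048 kbps = 1.048 Mbps.
Video: 13.333 − 1.048 = 12.285 Mbps.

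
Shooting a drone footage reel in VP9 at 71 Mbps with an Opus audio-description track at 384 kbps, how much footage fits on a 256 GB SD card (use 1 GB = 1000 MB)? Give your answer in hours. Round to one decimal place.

Audio: 384 kbps = 0.384 Mbps.
Total bitrate: 71 + 0.384 = 71.384 Mbps.
Capacity: 256 GB = 2,048,000 Mb.
Recording time: 2,048,000 / 71.384 = 28,690 s ≈ 7.97 hours.

8.0 hours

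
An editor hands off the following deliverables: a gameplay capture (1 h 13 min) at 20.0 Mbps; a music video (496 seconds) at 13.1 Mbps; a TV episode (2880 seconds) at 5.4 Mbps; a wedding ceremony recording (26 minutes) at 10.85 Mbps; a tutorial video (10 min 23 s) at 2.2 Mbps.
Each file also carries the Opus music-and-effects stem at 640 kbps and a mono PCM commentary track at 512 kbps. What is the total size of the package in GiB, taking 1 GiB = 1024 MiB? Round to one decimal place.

16.2 GiB

Audio total: 640 + 512 = 1152 kbps = 1.152 Mbps.
gameplay capture: 21.152 Mbps × 4380 s = 92645.8 Mb
music video: 14.252 Mbps × 496 s = 7069.0 Mb
TV episode: 6.552 Mbps × 2880 s = 18869.8 Mb
wedding ceremony recording: 12.002 Mbps × 1560 s = 18723.1 Mb
tutorial video: 3.352 Mbps × 623 s = 2088.3 Mb
Total: 139395.9 Mb = 17424.5 MB.
= 16.23 GiB.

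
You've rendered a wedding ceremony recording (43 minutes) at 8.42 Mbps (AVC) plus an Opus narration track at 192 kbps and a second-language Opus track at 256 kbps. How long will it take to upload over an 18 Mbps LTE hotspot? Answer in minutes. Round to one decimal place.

21.2 minutes

43 min = 2580 s
Audio total: 192 + 256 = 448 kbps = 0.448 Mbps.
Total bitrate: 8.868 Mbps.
File: 8.868 Mbps × 2580 s = 22879.4 Mb.
At 18 Mbps: 22879.4 / 18 = 1271.1 s ≈ 21.2 minutes.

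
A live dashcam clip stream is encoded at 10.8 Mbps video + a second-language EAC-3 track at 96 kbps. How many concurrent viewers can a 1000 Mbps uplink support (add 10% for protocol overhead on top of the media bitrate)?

83

Audio: 96 kbps = 0.096 Mbps.
Per-viewer media rate: 10.896 Mbps.
On the wire with 10% overhead: 11.986 Mbps.
1000 Mbps = 1,000 Mbps; 1,000 / 11.986 = 83.43 → 83 viewers.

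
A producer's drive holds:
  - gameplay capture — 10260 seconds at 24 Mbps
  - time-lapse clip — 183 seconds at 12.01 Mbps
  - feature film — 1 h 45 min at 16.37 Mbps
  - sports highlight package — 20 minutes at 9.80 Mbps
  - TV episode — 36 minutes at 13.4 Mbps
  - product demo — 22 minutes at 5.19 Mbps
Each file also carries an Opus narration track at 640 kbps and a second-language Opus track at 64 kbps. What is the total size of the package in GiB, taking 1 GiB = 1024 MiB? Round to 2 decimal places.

48.22 GiB

Audio total: 640 + 64 = 704 kbps = 0.704 Mbps.
gameplay capture: 24.704 Mbps × 10260 s = 253463.0 Mb
time-lapse clip: 12.714 Mbps × 183 s = 2326.7 Mb
feature film: 17.074 Mbps × 6300 s = 107566.2 Mb
sports highlight package: 10.504 Mbps × 1200 s = 12604.8 Mb
TV episode: 14.104 Mbps × 2160 s = 30464.6 Mb
product demo: 5.894 Mbps × 1320 s = 7780.1 Mb
Total: 414205.4 Mb = 51775.7 MB.
= 48.22 GiB.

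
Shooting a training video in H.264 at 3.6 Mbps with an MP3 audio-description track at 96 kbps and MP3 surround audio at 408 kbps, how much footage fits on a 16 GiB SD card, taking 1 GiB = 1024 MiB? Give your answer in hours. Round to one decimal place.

9.3 hours

Audio total: 96 + 408 = 504 kbps = 0.504 Mbps.
Total bitrate: 3.6 + 0.504 = 4.104 Mbps.
Capacity: 16 GiB = 137,439 Mb.
Recording time: 137,439 / 4.104 = 33,489 s ≈ 9.30 hours.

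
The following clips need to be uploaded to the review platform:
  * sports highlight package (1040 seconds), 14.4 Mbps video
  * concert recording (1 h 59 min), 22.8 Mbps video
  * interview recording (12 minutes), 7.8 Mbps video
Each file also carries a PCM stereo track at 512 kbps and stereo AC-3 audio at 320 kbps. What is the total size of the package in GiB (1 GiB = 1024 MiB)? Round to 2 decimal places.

22.21 GiB

Audio total: 512 + 320 = 832 kbps = 0.832 Mbps.
sports highlight package: 15.232 Mbps × 1040 s = 15841.3 Mb
concert recording: 23.632 Mbps × 7140 s = 168732.5 Mb
interview recording: 8.632 Mbps × 720 s = 6215.0 Mb
Total: 190788.8 Mb = 23848.6 MB.
= 22.21 GiB.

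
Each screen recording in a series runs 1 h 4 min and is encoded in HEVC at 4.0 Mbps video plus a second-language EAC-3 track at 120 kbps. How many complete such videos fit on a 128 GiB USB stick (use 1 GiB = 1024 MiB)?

1 h 4 min = 64 min = 3840 s
Audio: 120 kbps = 0.120 Mbps.
Total bitrate: 4.120 Mbps.
Per item: 4.120 Mbps × 3840 s = 15,821 Mb = 1,978 MB.
Capacity: 128 GiB = 1,099,512 Mb; 69.50 items → 69 complete.

69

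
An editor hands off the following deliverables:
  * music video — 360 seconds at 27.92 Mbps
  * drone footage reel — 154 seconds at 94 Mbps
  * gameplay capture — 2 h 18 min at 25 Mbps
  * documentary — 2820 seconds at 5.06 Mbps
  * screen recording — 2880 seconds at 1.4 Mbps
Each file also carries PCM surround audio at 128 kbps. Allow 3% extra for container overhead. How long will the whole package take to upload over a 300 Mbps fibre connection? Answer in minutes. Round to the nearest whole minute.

Audio: 128 kbps = 0.128 Mbps.
music video: 28.048 Mbps × 360 s × 1.03 = 10400.2 Mb
drone footage reel: 94.128 Mbps × 154 s × 1.03 = 14930.6 Mb
gameplay capture: 25.128 Mbps × 8280 s × 1.03 = 214301.6 Mb
documentary: 5.188 Mbps × 2820 s × 1.03 = 15069.1 Mb
screen recording: 1.528 Mbps × 2880 s × 1.03 = 4532.7 Mb
Total: 259234.1 Mb = 32404.3 MB.
At 300 Mbps: 259234.1 / 300 = 864 s ≈ 14.4 minutes.

14 minutes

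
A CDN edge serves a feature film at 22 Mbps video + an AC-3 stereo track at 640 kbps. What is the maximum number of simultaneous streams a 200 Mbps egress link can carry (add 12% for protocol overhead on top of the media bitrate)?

7

Audio: 640 kbps = 0.640 Mbps.
Per-viewer media rate: 22.640 Mbps.
On the wire with 12% overhead: 25.357 Mbps.
200 Mbps = 200.0 Mbps; 200.0 / 25.357 = 7.89 → 7 viewers.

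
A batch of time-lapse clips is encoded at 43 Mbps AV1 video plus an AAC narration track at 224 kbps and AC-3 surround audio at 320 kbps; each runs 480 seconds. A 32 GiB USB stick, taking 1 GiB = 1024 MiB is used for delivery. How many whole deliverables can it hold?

13

Audio total: 224 + 320 = 544 kbps = 0.544 Mbps.
Total bitrate: 43.544 Mbps.
Per item: 43.544 Mbps × 480 s = 20,901 Mb = 2,613 MB.
Capacity: 32 GiB = 274,878 Mb; 13.15 items → 13 complete.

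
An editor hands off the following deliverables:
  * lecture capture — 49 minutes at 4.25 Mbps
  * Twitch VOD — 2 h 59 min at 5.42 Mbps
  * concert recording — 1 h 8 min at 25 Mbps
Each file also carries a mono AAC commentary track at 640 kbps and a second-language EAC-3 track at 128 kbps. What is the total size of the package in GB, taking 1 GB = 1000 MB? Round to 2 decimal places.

Audio total: 640 + 128 = 768 kbps = 0.768 Mbps.
lecture capture: 5.018 Mbps × 2940 s = 14752.9 Mb
Twitch VOD: 6.188 Mbps × 10740 s = 66459.1 Mb
concert recording: 25.768 Mbps × 4080 s = 105133.4 Mb
Total: 186345.5 Mb = 23293.2 MB.
= 23.29 GB.

23.29 GB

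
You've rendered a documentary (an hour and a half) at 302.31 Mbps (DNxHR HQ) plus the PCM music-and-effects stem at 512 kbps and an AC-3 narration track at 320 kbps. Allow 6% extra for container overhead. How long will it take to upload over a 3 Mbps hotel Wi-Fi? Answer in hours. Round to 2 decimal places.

1.5 h = 5400 s
Audio total: 512 + 320 = 832 kbps = 0.832 Mbps.
Total bitrate: 303.142 Mbps.
File: 303.142 Mbps × 5400 s = 1636966.8 Mb.
With 6% container overhead: ×1.06. → 1735184.8 Mb.
At 3 Mbps: 1735184.8 / 3 = 578394.9 s ≈ 161 hours.

160.67 hours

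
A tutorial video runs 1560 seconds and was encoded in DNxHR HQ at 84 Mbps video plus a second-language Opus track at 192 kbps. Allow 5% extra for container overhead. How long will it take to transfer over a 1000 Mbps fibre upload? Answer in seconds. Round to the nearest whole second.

Audio: 192 kbps = 0.192 Mbps.
Total bitrate: 84.192 Mbps.
File: 84.192 Mbps × 1560 s = 131339.5 Mb.
With 5% container overhead: ×1.05. → 137906.5 Mb.
At 1000 Mbps: 137906.5 / 1000 = 137.9 s ≈ 138 seconds.

138 seconds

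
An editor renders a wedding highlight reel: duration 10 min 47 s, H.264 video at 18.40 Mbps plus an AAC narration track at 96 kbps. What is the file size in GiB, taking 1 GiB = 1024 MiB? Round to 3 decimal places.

10 min 47 s = 647 s
Audio: 96 kbps = 0.096 Mbps.
Total bitrate: 18.40 + 0.096 = 18.496 Mbps.
Stream data: 18.496 Mbps × 647 s = 11966.9 Mb.
11,967 Mb = 1,495,864,000 bytes ÷ 1,073,741,824 = 1.393 GiB.

1.393 GiB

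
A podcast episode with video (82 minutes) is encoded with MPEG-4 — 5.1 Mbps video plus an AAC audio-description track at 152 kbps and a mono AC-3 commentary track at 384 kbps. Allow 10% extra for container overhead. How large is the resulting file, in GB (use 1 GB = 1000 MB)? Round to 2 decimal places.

3.81 GB

82 min = 4920 s
Audio total: 152 + 384 = 536 kbps = 0.536 Mbps.
Total bitrate: 5.1 + 0.536 = 5.636 Mbps.
Stream data: 5.636 Mbps × 4920 s = 27729.1 Mb.
With 10% container overhead: ×1.10.
30,502 Mb ÷ 8 = 3,813 MB → 3.813 GB.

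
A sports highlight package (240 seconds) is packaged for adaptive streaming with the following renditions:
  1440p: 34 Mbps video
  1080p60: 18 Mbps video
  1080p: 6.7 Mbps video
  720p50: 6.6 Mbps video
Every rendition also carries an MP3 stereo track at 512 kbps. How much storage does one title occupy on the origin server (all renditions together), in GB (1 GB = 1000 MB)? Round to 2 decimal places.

Audio: 512 kbps = 0.512 Mbps.
Sum of rendition bitrates: (34+0.512) + (18+0.512) + (6.7+0.512) + (6.6+0.512) = 67.348 Mbps.
× 240 s = 16,164 Mb = 2,020 MB = 2.020 GB.

2.02 GB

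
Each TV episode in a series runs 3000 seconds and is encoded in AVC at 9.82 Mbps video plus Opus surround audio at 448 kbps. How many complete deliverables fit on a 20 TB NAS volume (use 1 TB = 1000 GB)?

Audio: 448 kbps = 0.448 Mbps.
Total bitrate: 10.268 Mbps.
Per item: 10.268 Mbps × 3000 s = 30,804 Mb = 3,850 MB.
Capacity: 20 TB = 160,000,000 Mb; 5194.13 items → 5194 complete.

5194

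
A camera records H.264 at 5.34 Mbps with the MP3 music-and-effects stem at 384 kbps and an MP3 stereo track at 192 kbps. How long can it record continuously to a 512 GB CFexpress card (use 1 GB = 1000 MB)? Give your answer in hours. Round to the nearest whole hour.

Audio total: 384 + 192 = 576 kbps = 0.576 Mbps.
Total bitrate: 5.34 + 0.576 = 5.916 Mbps.
Capacity: 512 GB = 4,096,000 Mb.
Recording time: 4,096,000 / 5.916 = 692,360 s ≈ 192 hours.

192 hours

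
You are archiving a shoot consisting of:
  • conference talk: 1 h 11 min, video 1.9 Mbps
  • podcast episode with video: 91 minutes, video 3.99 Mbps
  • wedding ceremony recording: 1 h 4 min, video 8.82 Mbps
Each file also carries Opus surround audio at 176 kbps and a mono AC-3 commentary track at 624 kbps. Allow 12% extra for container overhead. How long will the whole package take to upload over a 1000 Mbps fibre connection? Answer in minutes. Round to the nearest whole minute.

Audio total: 176 + 624 = 800 kbps = 0.800 Mbps.
conference talk: 2.700 Mbps × 4260 s × 1.12 = 12882.2 Mb
podcast episode with video: 4.790 Mbps × 5460 s × 1.12 = 29291.8 Mb
wedding ceremony recording: 9.620 Mbps × 3840 s × 1.12 = 41373.7 Mb
Total: 83547.7 Mb = 10443.5 MB.
At 1000 Mbps: 83547.7 / 1000 = 84 s ≈ 1.39 minutes.

1 minutes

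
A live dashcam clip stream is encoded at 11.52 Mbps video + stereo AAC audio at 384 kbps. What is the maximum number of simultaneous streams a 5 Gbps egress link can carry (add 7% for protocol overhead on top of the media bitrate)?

392

Audio: 384 kbps = 0.384 Mbps.
Per-viewer media rate: 11.904 Mbps.
On the wire with 7% overhead: 12.737 Mbps.
5 Gbps = 5,000 Mbps; 5,000 / 12.737 = 392.55 → 392 viewers.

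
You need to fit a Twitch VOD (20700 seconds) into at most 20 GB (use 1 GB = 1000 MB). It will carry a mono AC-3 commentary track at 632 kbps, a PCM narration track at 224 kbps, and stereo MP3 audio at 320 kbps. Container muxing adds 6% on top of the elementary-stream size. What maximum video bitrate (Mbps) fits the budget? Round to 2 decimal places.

6.12 Mbps

Budget: 20 GB = 160000.0 Mb.
Stream payload after overhead: 160000.0 / 1.06 = 150943.4 Mb.
Total bitrate budget: 150943.4 Mb / 20700 s = 7.292 Mbps.
Audio total: 632 + 224 + 320 = 1176 kbps = 1.176 Mbps.
Video: 7.292 − 1.176 = 6.116 Mbps.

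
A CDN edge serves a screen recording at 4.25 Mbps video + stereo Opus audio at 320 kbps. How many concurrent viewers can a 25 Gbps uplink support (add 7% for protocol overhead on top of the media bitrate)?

Audio: 320 kbps = 0.320 Mbps.
Per-viewer media rate: 4.570 Mbps.
On the wire with 7% overhead: 4.890 Mbps.
25 Gbps = 25,000 Mbps; 25,000 / 4.890 = 5112.58 → 5112 viewers.

5112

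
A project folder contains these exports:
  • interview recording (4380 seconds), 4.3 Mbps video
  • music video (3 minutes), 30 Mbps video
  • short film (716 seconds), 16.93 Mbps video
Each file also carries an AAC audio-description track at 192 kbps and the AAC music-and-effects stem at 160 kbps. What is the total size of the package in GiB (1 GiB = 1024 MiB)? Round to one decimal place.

Audio total: 192 + 160 = 352 kbps = 0.352 Mbps.
interview recording: 4.652 Mbps × 4380 s = 20375.8 Mb
music video: 30.352 Mbps × 180 s = 5463.4 Mb
short film: 17.282 Mbps × 716 s = 12373.9 Mb
Total: 38213.0 Mb = 4776.6 MB.
= 4.449 GiB.

4.4 GiB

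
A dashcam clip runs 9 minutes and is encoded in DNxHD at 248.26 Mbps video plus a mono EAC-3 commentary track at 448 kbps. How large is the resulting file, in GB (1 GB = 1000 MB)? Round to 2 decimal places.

16.79 GB

9 min = 540 s
Audio: 448 kbps = 0.448 Mbps.
Total bitrate: 248.26 + 0.448 = 248.708 Mbps.
Stream data: 248.708 Mbps × 540 s = 134302.3 Mb.
134,302 Mb ÷ 8 = 16,788 MB → 16.79 GB.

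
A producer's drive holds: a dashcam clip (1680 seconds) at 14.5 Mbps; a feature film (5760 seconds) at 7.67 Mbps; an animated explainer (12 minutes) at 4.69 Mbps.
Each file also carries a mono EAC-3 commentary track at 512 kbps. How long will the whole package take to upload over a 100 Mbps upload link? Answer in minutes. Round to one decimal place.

Audio: 512 kbps = 0.512 Mbps.
dashcam clip: 15.012 Mbps × 1680 s = 25220.2 Mb
feature film: 8.182 Mbps × 5760 s = 47128.3 Mb
animated explainer: 5.202 Mbps × 720 s = 3745.4 Mb
Total: 76093.9 Mb = 9511.7 MB.
At 100 Mbps: 76093.9 / 100 = 761 s ≈ 12.7 minutes.

12.7 minutes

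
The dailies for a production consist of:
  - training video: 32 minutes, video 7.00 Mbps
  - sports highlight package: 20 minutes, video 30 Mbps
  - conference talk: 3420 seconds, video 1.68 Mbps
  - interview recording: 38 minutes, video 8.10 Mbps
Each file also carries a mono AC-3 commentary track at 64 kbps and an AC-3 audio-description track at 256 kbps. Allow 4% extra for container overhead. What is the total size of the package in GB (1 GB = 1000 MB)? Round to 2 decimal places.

Audio total: 64 + 256 = 320 kbps = 0.320 Mbps.
training video: 7.320 Mbps × 1920 s × 1.04 = 14616.6 Mb
sports highlight package: 30.320 Mbps × 1200 s × 1.04 = 37839.4 Mb
conference talk: 2.000 Mbps × 3420 s × 1.04 = 7113.6 Mb
interview recording: 8.420 Mbps × 2280 s × 1.04 = 19965.5 Mb
Total: 79535.0 Mb = 9941.9 MB.
= 9.942 GB.

9.94 GB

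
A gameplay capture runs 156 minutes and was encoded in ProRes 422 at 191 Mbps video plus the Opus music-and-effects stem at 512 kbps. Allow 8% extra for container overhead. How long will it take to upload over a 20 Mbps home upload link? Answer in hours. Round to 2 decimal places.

156 min = 9360 s
Audio: 512 kbps = 0.512 Mbps.
Total bitrate: 191.512 Mbps.
File: 191.512 Mbps × 9360 s = 1792552.3 Mb.
With 8% container overhead: ×1.08. → 1935956.5 Mb.
At 20 Mbps: 1935956.5 / 20 = 96797.8 s ≈ 26.9 hours.

26.89 hours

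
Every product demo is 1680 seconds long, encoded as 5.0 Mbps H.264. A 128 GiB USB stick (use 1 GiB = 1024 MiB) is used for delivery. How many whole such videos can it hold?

Per item: 5.000 Mbps × 1680 s = 8,400 Mb = 1,050 MB.
Capacity: 128 GiB = 1,099,512 Mb; 130.89 items → 130 complete.

130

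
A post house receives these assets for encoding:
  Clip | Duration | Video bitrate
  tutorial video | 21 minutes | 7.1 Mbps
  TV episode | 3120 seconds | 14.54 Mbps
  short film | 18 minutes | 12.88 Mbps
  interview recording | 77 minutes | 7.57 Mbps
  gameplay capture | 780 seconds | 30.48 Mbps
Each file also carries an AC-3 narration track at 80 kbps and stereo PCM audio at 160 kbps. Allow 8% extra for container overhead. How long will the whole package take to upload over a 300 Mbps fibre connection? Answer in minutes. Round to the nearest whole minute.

Audio total: 80 + 160 = 240 kbps = 0.240 Mbps.
tutorial video: 7.340 Mbps × 1260 s × 1.08 = 9988.3 Mb
TV episode: 14.780 Mbps × 3120 s × 1.08 = 49802.7 Mb
short film: 13.120 Mbps × 1080 s × 1.08 = 15303.2 Mb
interview recording: 7.810 Mbps × 4620 s × 1.08 = 38968.8 Mb
gameplay capture: 30.720 Mbps × 780 s × 1.08 = 25878.5 Mb
Total: 139941.4 Mb = 17492.7 MB.
At 300 Mbps: 139941.4 / 300 = 466 s ≈ 7.77 minutes.

8 minutes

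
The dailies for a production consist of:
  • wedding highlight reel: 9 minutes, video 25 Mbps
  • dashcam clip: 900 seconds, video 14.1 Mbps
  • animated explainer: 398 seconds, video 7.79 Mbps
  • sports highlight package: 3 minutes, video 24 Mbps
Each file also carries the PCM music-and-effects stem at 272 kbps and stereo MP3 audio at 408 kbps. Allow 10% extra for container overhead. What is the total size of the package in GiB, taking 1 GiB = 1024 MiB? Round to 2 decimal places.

4.48 GiB

Audio total: 272 + 408 = 680 kbps = 0.680 Mbps.
wedding highlight reel: 25.680 Mbps × 540 s × 1.10 = 15253.9 Mb
dashcam clip: 14.780 Mbps × 900 s × 1.10 = 14632.2 Mb
animated explainer: 8.470 Mbps × 398 s × 1.10 = 3708.2 Mb
sports highlight package: 24.680 Mbps × 180 s × 1.10 = 4886.6 Mb
Total: 38480.9 Mb = 4810.1 MB.
= 4.480 GiB.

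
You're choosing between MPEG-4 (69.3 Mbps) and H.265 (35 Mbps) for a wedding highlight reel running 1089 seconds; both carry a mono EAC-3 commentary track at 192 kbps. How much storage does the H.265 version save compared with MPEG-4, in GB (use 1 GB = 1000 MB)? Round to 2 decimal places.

Audio: 192 kbps = 0.192 Mbps.
MPEG-4: 69.492 Mbps × 1089 s = 75676.8 Mb = 9.460 GB.
H.265: 35.192 Mbps × 1089 s = 38324.1 Mb = 4.791 GB.
Saving: 9.460 − 4.791 = 4.669 GB.

4.67 GB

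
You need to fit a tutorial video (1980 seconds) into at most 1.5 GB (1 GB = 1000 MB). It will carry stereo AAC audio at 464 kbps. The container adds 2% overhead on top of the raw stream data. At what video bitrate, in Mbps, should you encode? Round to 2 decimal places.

5.48 Mbps

Budget: 1.5 GB = 12000.0 Mb.
Stream payload after overhead: 12000.0 / 1.02 = 11764.7 Mb.
Total bitrate budget: 11764.7 Mb / 1980 s = 5.942 Mbps.
Audio: 464 kbps = 0.464 Mbps.
Video: 5.942 − 0.464 = 5.478 Mbps.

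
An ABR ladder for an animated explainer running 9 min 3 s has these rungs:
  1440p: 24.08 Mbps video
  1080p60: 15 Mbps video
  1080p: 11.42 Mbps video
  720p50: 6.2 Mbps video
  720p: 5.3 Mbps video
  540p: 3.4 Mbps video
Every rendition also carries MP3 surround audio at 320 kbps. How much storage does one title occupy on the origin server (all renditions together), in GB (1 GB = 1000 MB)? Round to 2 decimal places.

9 min 3 s = 543 s
Audio: 320 kbps = 0.320 Mbps.
Sum of rendition bitrates: (24.08+0.320) + (15+0.320) + (11.42+0.320) + (6.2+0.320) + (5.3+0.320) + (3.4+0.320) = 67.320 Mbps.
× 543 s = 36,555 Mb = 4,569 MB = 4.569 GB.

4.57 GB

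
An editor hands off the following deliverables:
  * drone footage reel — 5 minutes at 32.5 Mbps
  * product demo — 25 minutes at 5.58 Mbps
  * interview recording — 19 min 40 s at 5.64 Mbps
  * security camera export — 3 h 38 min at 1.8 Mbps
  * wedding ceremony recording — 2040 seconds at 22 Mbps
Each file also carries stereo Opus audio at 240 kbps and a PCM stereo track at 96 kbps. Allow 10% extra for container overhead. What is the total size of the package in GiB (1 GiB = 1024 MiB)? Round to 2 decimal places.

12.71 GiB

Audio total: 240 + 96 = 336 kbps = 0.336 Mbps.
drone footage reel: 32.836 Mbps × 300 s × 1.10 = 10835.9 Mb
product demo: 5.916 Mbps × 1500 s × 1.10 = 9761.4 Mb
interview recording: 5.976 Mbps × 1180 s × 1.10 = 7756.8 Mb
security camera export: 2.136 Mbps × 13080 s × 1.10 = 30732.8 Mb
wedding ceremony recording: 22.336 Mbps × 2040 s × 1.10 = 50122.0 Mb
Total: 109208.9 Mb = 13651.1 MB.
= 12.71 GiB.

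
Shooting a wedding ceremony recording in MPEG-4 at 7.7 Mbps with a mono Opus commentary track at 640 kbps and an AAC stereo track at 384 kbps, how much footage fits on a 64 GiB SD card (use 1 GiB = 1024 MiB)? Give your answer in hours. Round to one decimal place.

Audio total: 640 + 384 = 1024 kbps = 1.024 Mbps.
Total bitrate: 7.7 + 1.024 = 8.724 Mbps.
Capacity: 64 GiB = 549,756 Mb.
Recording time: 549,756 / 8.724 = 63,016 s ≈ 17.5 hours.

17.5 hours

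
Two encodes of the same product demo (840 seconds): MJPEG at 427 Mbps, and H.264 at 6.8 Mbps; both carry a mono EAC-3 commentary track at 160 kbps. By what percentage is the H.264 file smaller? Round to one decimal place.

98.4%

Audio: 160 kbps = 0.160 Mbps.
MJPEG: 427.160 Mbps × 840 s = 358814.4 Mb = 44.852 GB.
H.264: 6.960 Mbps × 840 s = 5846.4 Mb = 0.731 GB.
Reduction: (1 − 0.731/44.852) × 100 = 98.37%.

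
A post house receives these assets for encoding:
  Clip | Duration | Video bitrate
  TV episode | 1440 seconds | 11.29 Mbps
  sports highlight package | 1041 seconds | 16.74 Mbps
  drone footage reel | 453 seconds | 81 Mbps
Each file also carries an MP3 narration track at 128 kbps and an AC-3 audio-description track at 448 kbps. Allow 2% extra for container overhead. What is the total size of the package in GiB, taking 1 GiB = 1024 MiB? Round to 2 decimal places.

8.56 GiB

Audio total: 128 + 448 = 576 kbps = 0.576 Mbps.
TV episode: 11.866 Mbps × 1440 s × 1.02 = 17428.8 Mb
sports highlight package: 17.316 Mbps × 1041 s × 1.02 = 18386.5 Mb
drone footage reel: 81.576 Mbps × 453 s × 1.02 = 37693.0 Mb
Total: 73508.3 Mb = 9188.5 MB.
= 8.557 GiB.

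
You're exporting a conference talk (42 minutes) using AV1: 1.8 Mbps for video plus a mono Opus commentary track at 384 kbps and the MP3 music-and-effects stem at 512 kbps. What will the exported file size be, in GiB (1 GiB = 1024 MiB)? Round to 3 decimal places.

0.791 GiB

42 min = 2520 s
Audio total: 384 + 512 = 896 kbps = 0.896 Mbps.
Total bitrate: 1.8 + 0.896 = 2.696 Mbps.
Stream data: 2.696 Mbps × 2520 s = 6793.9 Mb.
6,794 Mb = 849,240,000 bytes ÷ 1,073,741,824 = 0.7909 GiB.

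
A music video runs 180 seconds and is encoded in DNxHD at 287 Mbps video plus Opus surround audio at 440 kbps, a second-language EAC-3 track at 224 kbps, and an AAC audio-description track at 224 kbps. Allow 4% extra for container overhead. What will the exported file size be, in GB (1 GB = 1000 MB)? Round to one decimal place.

Audio total: 440 + 224 + 224 = 888 kbps = 0.888 Mbps.
Total bitrate: 287 + 0.888 = 287.888 Mbps.
Stream data: 287.888 Mbps × 180 s = 51819.8 Mb.
With 4% container overhead: ×1.04.
53,893 Mb ÷ 8 = 6,737 MB → 6.737 GB.

6.7 GB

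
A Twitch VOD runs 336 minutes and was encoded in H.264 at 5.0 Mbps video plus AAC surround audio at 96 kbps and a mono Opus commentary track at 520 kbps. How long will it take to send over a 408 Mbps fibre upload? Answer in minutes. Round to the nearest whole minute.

336 min = 20160 s
Audio total: 96 + 520 = 616 kbps = 0.616 Mbps.
Total bitrate: 5.616 Mbps.
File: 5.616 Mbps × 20160 s = 113218.6 Mb.
At 408 Mbps: 113218.6 / 408 = 277.5 s ≈ 4.62 minutes.

5 minutes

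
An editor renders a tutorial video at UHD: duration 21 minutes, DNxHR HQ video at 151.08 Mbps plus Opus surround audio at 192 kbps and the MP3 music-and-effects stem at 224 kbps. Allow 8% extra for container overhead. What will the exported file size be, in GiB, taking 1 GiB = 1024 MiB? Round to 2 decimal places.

21 min = 1260 s
Audio total: 192 + 224 = 416 kbps = 0.416 Mbps.
Total bitrate: 151.08 + 0.416 = 151.496 Mbps.
Stream data: 151.496 Mbps × 1260 s = 190885.0 Mb.
With 8% container overhead: ×1.08.
206,156 Mb = 25,769,469,600 bytes ÷ 1,073,741,824 = 24.00 GiB.

24.00 GiB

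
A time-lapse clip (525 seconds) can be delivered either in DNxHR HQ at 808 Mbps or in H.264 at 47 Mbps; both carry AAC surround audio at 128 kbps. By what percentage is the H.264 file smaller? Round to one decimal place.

94.2%

Audio: 128 kbps = 0.128 Mbps.
DNxHR HQ: 808.128 Mbps × 525 s = 424267.2 Mb = 53.033 GB.
H.264: 47.128 Mbps × 525 s = 24742.2 Mb = 3.093 GB.
Reduction: (1 − 3.093/53.033) × 100 = 94.17%.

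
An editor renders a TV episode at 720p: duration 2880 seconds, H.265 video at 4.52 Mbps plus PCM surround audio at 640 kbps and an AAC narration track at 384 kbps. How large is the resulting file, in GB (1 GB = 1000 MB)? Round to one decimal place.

Audio total: 640 + 384 = 1024 kbps = 1.024 Mbps.
Total bitrate: 4.52 + 1.024 = 5.544 Mbps.
Stream data: 5.544 Mbps × 2880 s = 15966.7 Mb.
15,967 Mb ÷ 8 = 1,996 MB → 1.996 GB.

2.0 GB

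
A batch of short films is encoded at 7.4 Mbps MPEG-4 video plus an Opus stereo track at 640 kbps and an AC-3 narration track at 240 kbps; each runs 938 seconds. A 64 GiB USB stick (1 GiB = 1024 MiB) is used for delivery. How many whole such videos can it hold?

Audio total: 640 + 240 = 880 kbps = 0.880 Mbps.
Total bitrate: 8.280 Mbps.
Per item: 8.280 Mbps × 938 s = 7,767 Mb = 970.8 MB.
Capacity: 64 GiB = 549,756 Mb; 70.78 items → 70 complete.

70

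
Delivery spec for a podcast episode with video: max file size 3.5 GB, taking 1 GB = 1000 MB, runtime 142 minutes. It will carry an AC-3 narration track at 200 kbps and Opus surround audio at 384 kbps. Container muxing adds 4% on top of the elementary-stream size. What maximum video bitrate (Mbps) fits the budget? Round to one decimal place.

2.6 Mbps

Budget: 3.5 GB = 28000.0 Mb.
Stream payload after overhead: 28000.0 / 1.04 = 26923.1 Mb.
142 min = 8520 s
Total bitrate budget: 26923.1 Mb / 8520 s = 3.160 Mbps.
Audio total: 200 + 384 = 584 kbps = 0.584 Mbps.
Video: 3.160 − 0.584 = 2.576 Mbps.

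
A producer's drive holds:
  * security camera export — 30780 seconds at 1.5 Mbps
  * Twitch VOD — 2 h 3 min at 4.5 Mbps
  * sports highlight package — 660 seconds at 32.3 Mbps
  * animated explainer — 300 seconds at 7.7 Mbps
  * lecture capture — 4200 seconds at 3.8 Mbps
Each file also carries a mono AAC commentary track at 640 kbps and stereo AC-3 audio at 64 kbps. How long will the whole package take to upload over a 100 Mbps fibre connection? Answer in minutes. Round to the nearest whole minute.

Audio total: 640 + 64 = 704 kbps = 0.704 Mbps.
security camera export: 2.204 Mbps × 30780 s = 67839.1 Mb
Twitch VOD: 5.204 Mbps × 7380 s = 38405.5 Mb
sports highlight package: 33.004 Mbps × 660 s = 21782.6 Mb
animated explainer: 8.404 Mbps × 300 s = 2521.2 Mb
lecture capture: 4.504 Mbps × 4200 s = 18916.8 Mb
Total: 149465.3 Mb = 18683.2 MB.
At 100 Mbps: 149465.3 / 100 = 1495 s ≈ 24.9 minutes.

25 minutes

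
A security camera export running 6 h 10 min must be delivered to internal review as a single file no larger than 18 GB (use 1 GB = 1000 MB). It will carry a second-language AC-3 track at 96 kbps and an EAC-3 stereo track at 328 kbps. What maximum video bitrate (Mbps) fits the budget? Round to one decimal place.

6.1 Mbps

Budget: 18 GB = 144000.0 Mb.
6 h 10 min = 370 min = 22200 s
Total bitrate budget: 144000.0 Mb / 22200 s = 6.486 Mbps.
Audio total: 96 + 328 = 424 kbps = 0.424 Mbps.
Video: 6.486 − 0.424 = 6.062 Mbps.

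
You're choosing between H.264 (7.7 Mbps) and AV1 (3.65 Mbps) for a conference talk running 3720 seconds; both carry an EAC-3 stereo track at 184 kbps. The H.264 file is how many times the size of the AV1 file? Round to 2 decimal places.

2.06

Audio: 184 kbps = 0.184 Mbps.
H.264: 7.884 Mbps × 3720 s = 29328.5 Mb = 3.414 GiB.
AV1: 3.834 Mbps × 3720 s = 14262.5 Mb = 1.660 GiB.
Ratio: 3.414 / 1.660 = 2.056.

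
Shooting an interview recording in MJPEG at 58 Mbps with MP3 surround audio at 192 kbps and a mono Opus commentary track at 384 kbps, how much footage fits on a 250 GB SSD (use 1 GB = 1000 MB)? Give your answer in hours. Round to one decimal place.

Audio total: 192 + 384 = 576 kbps = 0.576 Mbps.
Total bitrate: 58 + 0.576 = 58.576 Mbps.
Capacity: 250 GB = 2,000,000 Mb.
Recording time: 2,000,000 / 58.576 = 34,144 s ≈ 9.48 hours.

9.5 hours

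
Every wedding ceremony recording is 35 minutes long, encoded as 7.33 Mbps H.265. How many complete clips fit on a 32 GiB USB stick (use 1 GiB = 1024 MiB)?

17

35 min = 2100 s
Per item: 7.330 Mbps × 2100 s = 15,393 Mb = 1,924 MB.
Capacity: 32 GiB = 274,878 Mb; 17.86 items → 17 complete.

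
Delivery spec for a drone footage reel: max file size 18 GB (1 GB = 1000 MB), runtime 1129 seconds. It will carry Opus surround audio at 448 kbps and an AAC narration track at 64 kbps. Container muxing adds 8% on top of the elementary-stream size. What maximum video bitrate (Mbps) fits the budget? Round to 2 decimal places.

Budget: 18 GB = 144000.0 Mb.
Stream payload after overhead: 144000.0 / 1.08 = 133333.3 Mb.
Total bitrate budget: 133333.3 Mb / 1129 s = 118.099 Mbps.
Audio total: 448 + 64 = 512 kbps = 0.512 Mbps.
Video: 118.099 − 0.512 = 117.587 Mbps.

117.59 Mbps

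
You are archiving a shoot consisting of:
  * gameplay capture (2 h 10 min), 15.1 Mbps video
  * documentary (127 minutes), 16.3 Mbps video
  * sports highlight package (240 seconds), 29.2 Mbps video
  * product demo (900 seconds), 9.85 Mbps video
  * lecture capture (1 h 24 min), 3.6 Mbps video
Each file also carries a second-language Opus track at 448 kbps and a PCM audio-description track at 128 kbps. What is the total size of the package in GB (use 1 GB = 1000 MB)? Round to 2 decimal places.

36.06 GB

Audio total: 448 + 128 = 576 kbps = 0.576 Mbps.
gameplay capture: 15.676 Mbps × 7800 s = 122272.8 Mb
documentary: 16.876 Mbps × 7620 s = 128595.1 Mb
sports highlight package: 29.776 Mbps × 240 s = 7146.2 Mb
product demo: 10.426 Mbps × 900 s = 9383.4 Mb
lecture capture: 4.176 Mbps × 5040 s = 21047.0 Mb
Total: 288444.6 Mb = 36055.6 MB.
= 36.06 GB.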